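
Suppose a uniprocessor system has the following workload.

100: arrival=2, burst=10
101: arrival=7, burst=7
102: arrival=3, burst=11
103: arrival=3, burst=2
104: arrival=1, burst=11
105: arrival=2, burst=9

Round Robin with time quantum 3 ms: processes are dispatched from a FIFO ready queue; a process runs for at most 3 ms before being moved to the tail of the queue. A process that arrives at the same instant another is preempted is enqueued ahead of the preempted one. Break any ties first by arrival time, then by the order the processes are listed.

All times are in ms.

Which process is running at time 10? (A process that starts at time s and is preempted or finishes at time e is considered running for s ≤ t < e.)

Gantt: | idle 0-1 | 104 1-4 | 100 4-7 | 105 7-10 | 102 10-13 | 103 13-15 | 104 15-18 | 101 18-21 | 100 21-24 | 105 24-27 | 102 27-30 | 104 30-33 | 101 33-36 | 100 36-39 | 105 39-42 | 102 42-45 | 104 45-47 | 101 47-48 | 100 48-49 | 102 49-51 |
Completion: 100=49  101=48  102=51  103=15  104=47  105=42

102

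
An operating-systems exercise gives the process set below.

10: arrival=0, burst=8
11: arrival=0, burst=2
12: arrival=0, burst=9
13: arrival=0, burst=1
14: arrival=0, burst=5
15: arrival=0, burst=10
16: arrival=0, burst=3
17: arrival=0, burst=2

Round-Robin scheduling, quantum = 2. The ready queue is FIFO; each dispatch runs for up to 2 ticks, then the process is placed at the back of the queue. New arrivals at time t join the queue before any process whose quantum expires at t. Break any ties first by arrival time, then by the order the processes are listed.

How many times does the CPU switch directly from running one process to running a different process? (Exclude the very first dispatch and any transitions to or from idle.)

21

Timeline: | 10 0-2 | 11 2-4 | 12 4-6 | 13 6-7 | 14 7-9 | 15 9-11 | 16 11-13 | 17 13-15 | 10 15-17 | 12 17-19 | 14 19-21 | 15 21-23 | 16 23-24 | 10 24-26 | 12 26-28 | 14 28-29 | 15 29-31 | 10 31-33 | 12 33-35 | 15 35-37 | 12 37-38 | 15 38-40 |
Completion: 10=33  11=4  12=38  13=7  14=29  15=40  16=24  17=15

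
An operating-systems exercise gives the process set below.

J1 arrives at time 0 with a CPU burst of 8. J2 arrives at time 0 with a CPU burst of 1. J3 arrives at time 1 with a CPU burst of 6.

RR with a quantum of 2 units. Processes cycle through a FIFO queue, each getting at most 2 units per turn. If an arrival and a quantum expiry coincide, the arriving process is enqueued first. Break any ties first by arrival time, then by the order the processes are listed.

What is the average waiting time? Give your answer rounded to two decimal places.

Timeline: | J1 0-2 | J2 2-3 | J3 3-5 | J1 5-7 | J3 7-9 | J1 9-11 | J3 11-13 | J1 13-15 |
Completion: J1=15  J2=3  J3=13
Turnaround (C−A): J1=15  J2=3  J3=12
Waiting times: J1=7, J2=2, J3=6
Average waiting = (7+2+6) / 3 = 15/3 = 5.00

5.00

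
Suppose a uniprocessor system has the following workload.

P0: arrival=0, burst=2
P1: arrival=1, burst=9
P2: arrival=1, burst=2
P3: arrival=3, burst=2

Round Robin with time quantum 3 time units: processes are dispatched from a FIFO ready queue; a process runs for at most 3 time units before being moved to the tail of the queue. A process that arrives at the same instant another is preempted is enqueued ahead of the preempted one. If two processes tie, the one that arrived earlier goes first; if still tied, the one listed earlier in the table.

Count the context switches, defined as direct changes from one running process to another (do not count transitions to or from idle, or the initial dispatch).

Gantt: | P0 0-2 | P1 2-5 | P2 5-7 | P3 7-9 | P1 9-15 |
Completion: P0=2  P1=15  P2=7  P3=9

4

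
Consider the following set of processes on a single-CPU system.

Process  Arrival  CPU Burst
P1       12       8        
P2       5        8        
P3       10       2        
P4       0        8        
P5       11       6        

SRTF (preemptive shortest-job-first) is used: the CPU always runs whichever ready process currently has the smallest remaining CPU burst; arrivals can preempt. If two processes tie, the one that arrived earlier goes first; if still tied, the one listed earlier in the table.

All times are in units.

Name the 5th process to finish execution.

P1

Schedule: | P4 0-8 | P2 8-10 | P3 10-12 | P2 12-18 | P5 18-24 | P1 24-32 |
Completion: P1=32  P2=18  P3=12  P4=8  P5=24
Finish order: P4 → P3 → P2 → P5 → P1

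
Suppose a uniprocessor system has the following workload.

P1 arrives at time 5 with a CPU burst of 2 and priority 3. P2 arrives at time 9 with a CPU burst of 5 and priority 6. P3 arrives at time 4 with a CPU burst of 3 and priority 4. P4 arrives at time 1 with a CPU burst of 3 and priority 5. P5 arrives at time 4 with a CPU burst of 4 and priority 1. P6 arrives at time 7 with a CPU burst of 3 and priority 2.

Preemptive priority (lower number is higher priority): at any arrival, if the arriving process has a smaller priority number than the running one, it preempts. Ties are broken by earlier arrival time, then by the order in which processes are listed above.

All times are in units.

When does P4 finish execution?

4

Schedule: | idle 0-1 | P4 1-4 | P5 4-8 | P6 8-11 | P1 11-13 | P3 13-16 | P2 16-21 |
Completion: P1=13  P2=21  P3=16  P4=4  P5=8  P6=11
Turnaround (C−A): P1=8  P2=12  P3=12  P4=3  P5=4  P6=4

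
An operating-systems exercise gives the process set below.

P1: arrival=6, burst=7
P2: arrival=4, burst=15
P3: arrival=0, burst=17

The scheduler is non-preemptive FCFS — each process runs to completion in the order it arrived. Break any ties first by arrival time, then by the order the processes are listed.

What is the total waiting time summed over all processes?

39

Gantt: | P3 0-17 | P2 17-32 | P1 32-39 |
Completion: P1=39  P2=32  P3=17
Turnaround (C−A): P1=33  P2=28  P3=17
Waiting = turnaround − burst: P1=26, P2=13, P3=0
Total waiting = 26 + 13 + 0 = 39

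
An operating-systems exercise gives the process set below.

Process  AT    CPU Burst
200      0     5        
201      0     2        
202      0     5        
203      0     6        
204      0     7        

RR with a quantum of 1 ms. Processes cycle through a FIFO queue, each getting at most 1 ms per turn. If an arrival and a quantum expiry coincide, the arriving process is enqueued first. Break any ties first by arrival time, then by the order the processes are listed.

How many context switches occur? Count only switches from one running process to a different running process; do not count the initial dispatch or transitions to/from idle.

Schedule: | 200 0-1 | 201 1-2 | 202 2-3 | 203 3-4 | 204 4-5 | 200 5-6 | 201 6-7 | 202 7-8 | 203 8-9 | 204 9-10 | 200 10-11 | 202 11-12 | 203 12-13 | 204 13-14 | 200 14-15 | 202 15-16 | 203 16-17 | 204 17-18 | 200 18-19 | 202 19-20 | 203 20-21 | 204 21-22 | 203 22-23 | 204 23-25 |
Completion: 200=19  201=7  202=20  203=23  204=25
Turnaround (C−A): 200=19  201=7  202=20  203=23  204=25

23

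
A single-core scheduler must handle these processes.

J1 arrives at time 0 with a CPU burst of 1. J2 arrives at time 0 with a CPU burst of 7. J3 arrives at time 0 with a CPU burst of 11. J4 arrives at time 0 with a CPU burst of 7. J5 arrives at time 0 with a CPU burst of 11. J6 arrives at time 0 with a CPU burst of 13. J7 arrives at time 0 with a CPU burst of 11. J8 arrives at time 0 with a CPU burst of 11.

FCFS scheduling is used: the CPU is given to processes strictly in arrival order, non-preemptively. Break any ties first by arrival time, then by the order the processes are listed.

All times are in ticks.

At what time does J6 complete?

50

Timeline: | J1 0-1 | J2 1-8 | J3 8-19 | J4 19-26 | J5 26-37 | J6 37-50 | J7 50-61 | J8 61-72 |
Completion: J1=1  J2=8  J3=19  J4=26  J5=37  J6=50  J7=61  J8=72
Turnaround (C−A): J1=1  J2=8  J3=19  J4=26  J5=37  J6=50  J7=61  J8=72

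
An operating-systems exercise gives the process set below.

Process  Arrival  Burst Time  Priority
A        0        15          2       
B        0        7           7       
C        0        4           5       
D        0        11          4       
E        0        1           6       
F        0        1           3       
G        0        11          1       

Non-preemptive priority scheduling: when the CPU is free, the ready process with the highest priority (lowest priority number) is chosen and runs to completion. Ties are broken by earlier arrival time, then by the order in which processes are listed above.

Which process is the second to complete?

Timeline: | G 0-11 | A 11-26 | F 26-27 | D 27-38 | C 38-42 | E 42-43 | B 43-50 |
Completion: A=26  B=50  C=42  D=38  E=43  F=27  G=11
Turnaround (C−A): A=26  B=50  C=42  D=38  E=43  F=27  G=11
Finish order: G → A → F → D → C → E → B

A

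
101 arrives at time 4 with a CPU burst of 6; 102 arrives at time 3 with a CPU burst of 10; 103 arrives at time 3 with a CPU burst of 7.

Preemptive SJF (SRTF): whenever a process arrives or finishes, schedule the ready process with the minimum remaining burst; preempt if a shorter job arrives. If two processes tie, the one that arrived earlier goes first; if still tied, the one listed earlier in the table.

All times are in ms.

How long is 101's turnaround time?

12

Timeline: | idle 0-3 | 103 3-10 | 101 10-16 | 102 16-26 |
Completion: 101=16  102=26  103=10
Turnaround(101) = completion − arrival = 16 − 4 = 12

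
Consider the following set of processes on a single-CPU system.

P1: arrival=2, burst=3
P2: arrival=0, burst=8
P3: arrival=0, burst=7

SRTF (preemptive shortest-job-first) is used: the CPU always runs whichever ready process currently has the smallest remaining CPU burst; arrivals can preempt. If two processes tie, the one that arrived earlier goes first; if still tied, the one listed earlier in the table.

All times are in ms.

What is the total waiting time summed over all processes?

13

Timeline: | P3 0-2 | P1 2-5 | P3 5-10 | P2 10-18 |
Completion: P1=5  P2=18  P3=10
Turnaround (C−A): P1=3  P2=18  P3=10
Waiting = turnaround − burst: P1=0, P2=10, P3=3
Total waiting = 0 + 10 + 3 = 13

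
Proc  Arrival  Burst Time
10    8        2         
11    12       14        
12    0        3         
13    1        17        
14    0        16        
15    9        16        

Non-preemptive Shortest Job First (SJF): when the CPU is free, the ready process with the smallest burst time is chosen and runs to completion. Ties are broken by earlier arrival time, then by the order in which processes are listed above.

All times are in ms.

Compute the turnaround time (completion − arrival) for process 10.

13

Gantt: | 12 0-3 | 14 3-19 | 10 19-21 | 11 21-35 | 15 35-51 | 13 51-68 |
Completion: 10=21  11=35  12=3  13=68  14=19  15=51
Turnaround(10) = completion − arrival = 21 − 8 = 13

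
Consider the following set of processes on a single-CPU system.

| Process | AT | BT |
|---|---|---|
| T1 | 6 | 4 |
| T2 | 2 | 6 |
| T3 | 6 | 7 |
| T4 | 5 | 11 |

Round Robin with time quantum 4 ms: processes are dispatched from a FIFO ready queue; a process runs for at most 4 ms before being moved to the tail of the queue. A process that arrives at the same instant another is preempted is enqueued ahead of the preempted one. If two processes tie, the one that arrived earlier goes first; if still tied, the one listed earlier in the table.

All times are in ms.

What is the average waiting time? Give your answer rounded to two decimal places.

Timeline: | idle 0-2 | T2 2-6 | T4 6-10 | T1 10-14 | T3 14-18 | T2 18-20 | T4 20-24 | T3 24-27 | T4 27-30 |
Completion: T1=14  T2=20  T3=27  T4=30
Waiting times: T1=4, T2=12, T3=14, T4=14
Average waiting = (4+12+14+14) / 4 = 44/4 = 11.00

11.00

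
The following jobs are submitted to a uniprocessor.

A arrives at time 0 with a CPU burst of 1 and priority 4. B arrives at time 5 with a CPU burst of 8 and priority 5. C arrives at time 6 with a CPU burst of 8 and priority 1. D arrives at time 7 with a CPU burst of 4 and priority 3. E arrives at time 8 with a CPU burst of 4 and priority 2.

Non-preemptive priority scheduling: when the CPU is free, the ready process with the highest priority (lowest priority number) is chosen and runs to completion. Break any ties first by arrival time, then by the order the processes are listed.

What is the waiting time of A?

0

Schedule: | A 0-1 | idle 1-5 | B 5-13 | C 13-21 | E 21-25 | D 25-29 |
Completion: A=1  B=13  C=21  D=29  E=25
Turnaround (C−A): A=1  B=8  C=15  D=22  E=17
Waiting(A) = turnaround − burst = 1 − 1 = 0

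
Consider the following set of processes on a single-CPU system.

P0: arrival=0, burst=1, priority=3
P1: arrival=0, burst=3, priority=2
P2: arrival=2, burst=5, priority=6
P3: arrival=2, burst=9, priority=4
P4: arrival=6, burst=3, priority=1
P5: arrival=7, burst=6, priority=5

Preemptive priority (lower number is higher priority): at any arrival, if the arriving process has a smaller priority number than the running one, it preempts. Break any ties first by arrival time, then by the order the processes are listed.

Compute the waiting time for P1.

Schedule: | P1 0-3 | P0 3-4 | P3 4-6 | P4 6-9 | P3 9-16 | P5 16-22 | P2 22-27 |
Completion: P0=4  P1=3  P2=27  P3=16  P4=9  P5=22
Waiting(P1) = turnaround − burst = 3 − 3 = 0

0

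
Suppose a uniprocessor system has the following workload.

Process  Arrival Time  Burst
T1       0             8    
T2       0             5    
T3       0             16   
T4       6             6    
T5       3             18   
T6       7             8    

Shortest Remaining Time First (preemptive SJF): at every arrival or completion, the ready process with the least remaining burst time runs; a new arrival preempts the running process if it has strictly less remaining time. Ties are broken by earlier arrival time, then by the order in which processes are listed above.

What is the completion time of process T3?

43

Timeline: | T2 0-5 | T1 5-6 | T4 6-12 | T1 12-19 | T6 19-27 | T3 27-43 | T5 43-61 |
Completion: T1=19  T2=5  T3=43  T4=12  T5=61  T6=27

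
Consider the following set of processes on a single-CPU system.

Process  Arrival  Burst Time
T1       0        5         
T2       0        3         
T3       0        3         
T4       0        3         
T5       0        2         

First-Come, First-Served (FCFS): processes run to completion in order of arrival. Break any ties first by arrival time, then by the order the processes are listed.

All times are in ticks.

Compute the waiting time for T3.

8

Timeline: | T1 0-5 | T2 5-8 | T3 8-11 | T4 11-14 | T5 14-16 |
Completion: T1=5  T2=8  T3=11  T4=14  T5=16
Turnaround (C−A): T1=5  T2=8  T3=11  T4=14  T5=16
Waiting(T3) = turnaround − burst = 11 − 3 = 8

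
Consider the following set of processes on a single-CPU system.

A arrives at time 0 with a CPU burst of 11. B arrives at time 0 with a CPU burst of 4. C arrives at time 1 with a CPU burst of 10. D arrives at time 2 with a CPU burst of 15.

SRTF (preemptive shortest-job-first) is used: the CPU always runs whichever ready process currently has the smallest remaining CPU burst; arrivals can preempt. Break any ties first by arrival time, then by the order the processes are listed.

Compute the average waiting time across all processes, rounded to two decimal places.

10.00

Gantt: | B 0-4 | C 4-14 | A 14-25 | D 25-40 |
Completion: A=25  B=4  C=14  D=40
Turnaround (C−A): A=25  B=4  C=13  D=38
Waiting times: A=14, B=0, C=3, D=23
Average waiting = (14+0+3+23) / 4 = 40/4 = 10.00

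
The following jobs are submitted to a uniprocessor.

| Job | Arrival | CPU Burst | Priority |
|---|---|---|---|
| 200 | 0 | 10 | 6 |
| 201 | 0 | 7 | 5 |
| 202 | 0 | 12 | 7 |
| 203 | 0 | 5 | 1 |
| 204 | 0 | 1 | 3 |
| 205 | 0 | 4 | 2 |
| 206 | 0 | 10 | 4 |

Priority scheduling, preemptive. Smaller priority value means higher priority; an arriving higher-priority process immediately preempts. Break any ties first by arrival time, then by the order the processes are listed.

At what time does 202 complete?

Timeline: | 203 0-5 | 205 5-9 | 204 9-10 | 206 10-20 | 201 20-27 | 200 27-37 | 202 37-49 |
Completion: 200=37  201=27  202=49  203=5  204=10  205=9  206=20
Turnaround (C−A): 200=37  201=27  202=49  203=5  204=10  205=9  206=20

49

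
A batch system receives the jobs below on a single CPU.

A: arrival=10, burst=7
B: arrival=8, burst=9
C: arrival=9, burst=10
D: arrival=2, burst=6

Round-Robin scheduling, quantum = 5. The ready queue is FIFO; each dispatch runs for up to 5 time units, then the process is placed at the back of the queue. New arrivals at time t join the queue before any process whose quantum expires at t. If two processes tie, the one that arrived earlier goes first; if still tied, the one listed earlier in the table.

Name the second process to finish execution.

B

Gantt: | idle 0-2 | D 2-8 | B 8-13 | C 13-18 | A 18-23 | B 23-27 | C 27-32 | A 32-34 |
Completion: A=34  B=27  C=32  D=8
Turnaround (C−A): A=24  B=19  C=23  D=6
Finish order: D → B → C → A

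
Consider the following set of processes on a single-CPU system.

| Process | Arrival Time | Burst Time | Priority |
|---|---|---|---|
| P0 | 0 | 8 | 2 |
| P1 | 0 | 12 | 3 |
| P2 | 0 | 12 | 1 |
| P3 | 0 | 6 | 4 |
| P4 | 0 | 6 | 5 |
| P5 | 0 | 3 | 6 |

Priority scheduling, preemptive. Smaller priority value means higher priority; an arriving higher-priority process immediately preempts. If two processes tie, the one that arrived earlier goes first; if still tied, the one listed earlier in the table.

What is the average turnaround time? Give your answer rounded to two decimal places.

32.17

Schedule: | P2 0-12 | P0 12-20 | P1 20-32 | P3 32-38 | P4 38-44 | P5 44-47 |
Completion: P0=20  P1=32  P2=12  P3=38  P4=44  P5=47
Turnaround (C−A): P0=20  P1=32  P2=12  P3=38  P4=44  P5=47
Turnaround times: P0=20, P1=32, P2=12, P3=38, P4=44, P5=47
Average turnaround = (20+32+12+38+44+47) / 6 = 193/6 = 32.17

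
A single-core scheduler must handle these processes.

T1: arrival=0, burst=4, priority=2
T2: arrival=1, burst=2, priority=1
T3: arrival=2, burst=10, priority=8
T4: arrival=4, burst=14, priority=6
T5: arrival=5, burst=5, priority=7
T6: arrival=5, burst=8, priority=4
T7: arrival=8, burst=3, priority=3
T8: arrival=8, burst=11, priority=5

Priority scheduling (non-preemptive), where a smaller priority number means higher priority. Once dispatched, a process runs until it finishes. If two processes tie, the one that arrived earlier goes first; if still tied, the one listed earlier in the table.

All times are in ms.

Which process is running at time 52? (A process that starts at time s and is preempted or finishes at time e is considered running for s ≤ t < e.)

T3

Timeline: | T1 0-4 | T2 4-6 | T6 6-14 | T7 14-17 | T8 17-28 | T4 28-42 | T5 42-47 | T3 47-57 |
Completion: T1=4  T2=6  T3=57  T4=42  T5=47  T6=14  T7=17  T8=28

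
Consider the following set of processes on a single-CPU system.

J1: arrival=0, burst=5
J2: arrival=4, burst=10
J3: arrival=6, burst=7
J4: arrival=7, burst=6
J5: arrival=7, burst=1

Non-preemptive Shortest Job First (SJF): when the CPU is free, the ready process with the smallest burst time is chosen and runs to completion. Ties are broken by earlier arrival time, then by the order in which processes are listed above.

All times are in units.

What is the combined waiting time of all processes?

Timeline: | J1 0-5 | J2 5-15 | J5 15-16 | J4 16-22 | J3 22-29 |
Completion: J1=5  J2=15  J3=29  J4=22  J5=16
Turnaround (C−A): J1=5  J2=11  J3=23  J4=15  J5=9
Waiting = turnaround − burst: J1=0, J2=1, J3=16, J4=9, J5=8
Total waiting = 0 + 1 + 16 + 9 + 8 = 34

34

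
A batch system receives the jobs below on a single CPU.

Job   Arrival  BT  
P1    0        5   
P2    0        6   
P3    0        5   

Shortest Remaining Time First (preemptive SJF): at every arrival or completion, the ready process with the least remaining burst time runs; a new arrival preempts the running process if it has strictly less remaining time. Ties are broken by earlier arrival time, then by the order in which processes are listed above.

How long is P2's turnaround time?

16

Timeline: | P1 0-5 | P3 5-10 | P2 10-16 |
Completion: P1=5  P2=16  P3=10
Turnaround (C−A): P1=5  P2=16  P3=10
Turnaround(P2) = completion − arrival = 16 − 0 = 16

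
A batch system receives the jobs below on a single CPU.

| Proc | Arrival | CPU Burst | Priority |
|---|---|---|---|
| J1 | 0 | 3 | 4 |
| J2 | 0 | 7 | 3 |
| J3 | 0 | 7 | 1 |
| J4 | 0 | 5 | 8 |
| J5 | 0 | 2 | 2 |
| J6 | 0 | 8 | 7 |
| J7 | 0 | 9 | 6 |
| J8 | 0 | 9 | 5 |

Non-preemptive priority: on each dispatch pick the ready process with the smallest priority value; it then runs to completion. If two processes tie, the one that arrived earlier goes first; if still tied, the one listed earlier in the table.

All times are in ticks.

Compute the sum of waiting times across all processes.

161

Timeline: | J3 0-7 | J5 7-9 | J2 9-16 | J1 16-19 | J8 19-28 | J7 28-37 | J6 37-45 | J4 45-50 |
Completion: J1=19  J2=16  J3=7  J4=50  J5=9  J6=45  J7=37  J8=28
Turnaround (C−A): J1=19  J2=16  J3=7  J4=50  J5=9  J6=45  J7=37  J8=28
Waiting = turnaround − burst: J1=16, J2=9, J3=0, J4=45, J5=7, J6=37, J7=28, J8=19
Total waiting = 16 + 9 + 0 + 45 + 7 + 37 + 28 + 19 = 161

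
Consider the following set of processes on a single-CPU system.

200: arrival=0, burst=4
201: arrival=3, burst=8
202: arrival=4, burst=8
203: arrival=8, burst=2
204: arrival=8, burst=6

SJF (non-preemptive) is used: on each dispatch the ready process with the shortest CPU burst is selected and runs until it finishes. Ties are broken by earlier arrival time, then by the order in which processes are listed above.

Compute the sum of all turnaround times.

55

Gantt: | 200 0-4 | 201 4-12 | 203 12-14 | 204 14-20 | 202 20-28 |
Completion: 200=4  201=12  202=28  203=14  204=20
Turnaround (C−A): 200=4  201=9  202=24  203=6  204=12
Turnaround = completion − arrival: 200=4, 201=9, 202=24, 203=6, 204=12
Total turnaround = 4 + 9 + 24 + 6 + 12 = 55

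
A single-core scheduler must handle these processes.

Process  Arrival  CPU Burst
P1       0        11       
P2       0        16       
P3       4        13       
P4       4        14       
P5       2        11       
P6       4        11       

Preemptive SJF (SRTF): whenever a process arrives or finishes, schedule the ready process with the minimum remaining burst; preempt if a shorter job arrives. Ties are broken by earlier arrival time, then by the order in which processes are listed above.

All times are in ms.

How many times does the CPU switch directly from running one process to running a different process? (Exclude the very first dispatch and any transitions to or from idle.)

5

Schedule: | P1 0-11 | P5 11-22 | P6 22-33 | P3 33-46 | P4 46-60 | P2 60-76 |
Completion: P1=11  P2=76  P3=46  P4=60  P5=22  P6=33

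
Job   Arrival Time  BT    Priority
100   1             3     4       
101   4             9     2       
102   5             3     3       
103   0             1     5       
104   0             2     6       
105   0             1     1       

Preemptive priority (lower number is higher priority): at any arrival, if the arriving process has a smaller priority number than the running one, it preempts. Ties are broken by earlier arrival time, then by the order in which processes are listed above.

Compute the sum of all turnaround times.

60

Timeline: | 105 0-1 | 100 1-4 | 101 4-13 | 102 13-16 | 103 16-17 | 104 17-19 |
Completion: 100=4  101=13  102=16  103=17  104=19  105=1
Turnaround (C−A): 100=3  101=9  102=11  103=17  104=19  105=1
Turnaround = completion − arrival: 100=3, 101=9, 102=11, 103=17, 104=19, 105=1
Total turnaround = 3 + 9 + 11 + 17 + 19 + 1 = 60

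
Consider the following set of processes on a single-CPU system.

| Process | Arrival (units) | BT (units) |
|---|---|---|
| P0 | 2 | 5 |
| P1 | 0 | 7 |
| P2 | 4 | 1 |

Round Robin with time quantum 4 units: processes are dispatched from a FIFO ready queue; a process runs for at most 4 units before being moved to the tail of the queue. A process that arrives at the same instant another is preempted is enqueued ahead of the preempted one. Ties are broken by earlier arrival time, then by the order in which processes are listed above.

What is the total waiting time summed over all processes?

15

Schedule: | P1 0-4 | P0 4-8 | P2 8-9 | P1 9-12 | P0 12-13 |
Completion: P0=13  P1=12  P2=9
Waiting = turnaround − burst: P0=6, P1=5, P2=4
Total waiting = 6 + 5 + 4 = 15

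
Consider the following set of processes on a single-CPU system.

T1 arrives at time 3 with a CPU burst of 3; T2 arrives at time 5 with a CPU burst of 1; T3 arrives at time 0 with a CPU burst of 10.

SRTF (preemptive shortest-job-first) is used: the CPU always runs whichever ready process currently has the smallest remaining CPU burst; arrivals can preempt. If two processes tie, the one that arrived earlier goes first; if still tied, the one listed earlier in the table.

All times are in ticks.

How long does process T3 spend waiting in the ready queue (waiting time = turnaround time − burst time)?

4

Gantt: | T3 0-3 | T1 3-6 | T2 6-7 | T3 7-14 |
Completion: T1=6  T2=7  T3=14
Turnaround (C−A): T1=3  T2=2  T3=14
Waiting(T3) = turnaround − burst = 14 − 10 = 4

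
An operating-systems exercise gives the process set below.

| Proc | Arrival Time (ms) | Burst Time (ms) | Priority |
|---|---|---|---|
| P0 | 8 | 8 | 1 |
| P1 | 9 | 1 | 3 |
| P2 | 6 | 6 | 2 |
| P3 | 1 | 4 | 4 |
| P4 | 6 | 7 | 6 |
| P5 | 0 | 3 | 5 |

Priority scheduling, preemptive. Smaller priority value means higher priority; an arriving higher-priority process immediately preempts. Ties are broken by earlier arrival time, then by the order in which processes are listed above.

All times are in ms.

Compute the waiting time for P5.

19

Timeline: | P5 0-1 | P3 1-5 | P5 5-6 | P2 6-8 | P0 8-16 | P2 16-20 | P1 20-21 | P5 21-22 | P4 22-29 |
Completion: P0=16  P1=21  P2=20  P3=5  P4=29  P5=22
Waiting(P5) = turnaround − burst = 22 − 3 = 19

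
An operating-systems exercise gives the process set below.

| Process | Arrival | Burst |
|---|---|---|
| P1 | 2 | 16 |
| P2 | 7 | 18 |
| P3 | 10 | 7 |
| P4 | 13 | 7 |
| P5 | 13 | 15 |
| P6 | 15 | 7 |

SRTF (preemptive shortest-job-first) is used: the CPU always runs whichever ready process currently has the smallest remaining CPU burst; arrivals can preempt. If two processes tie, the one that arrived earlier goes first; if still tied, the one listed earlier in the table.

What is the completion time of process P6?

31

Schedule: | idle 0-2 | P1 2-10 | P3 10-17 | P4 17-24 | P6 24-31 | P1 31-39 | P5 39-54 | P2 54-72 |
Completion: P1=39  P2=72  P3=17  P4=24  P5=54  P6=31
Turnaround (C−A): P1=37  P2=65  P3=7  P4=11  P5=41  P6=16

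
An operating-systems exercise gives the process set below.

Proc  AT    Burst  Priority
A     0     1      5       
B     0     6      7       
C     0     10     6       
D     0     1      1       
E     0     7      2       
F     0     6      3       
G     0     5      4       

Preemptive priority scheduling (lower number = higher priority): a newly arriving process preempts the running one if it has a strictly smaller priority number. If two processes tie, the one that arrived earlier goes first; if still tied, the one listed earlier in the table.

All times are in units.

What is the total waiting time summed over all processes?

92

Timeline: | D 0-1 | E 1-8 | F 8-14 | G 14-19 | A 19-20 | C 20-30 | B 30-36 |
Completion: A=20  B=36  C=30  D=1  E=8  F=14  G=19
Turnaround (C−A): A=20  B=36  C=30  D=1  E=8  F=14  G=19
Waiting = turnaround − burst: A=19, B=30, C=20, D=0, E=1, F=8, G=14
Total waiting = 19 + 30 + 20 + 0 + 1 + 8 + 14 = 92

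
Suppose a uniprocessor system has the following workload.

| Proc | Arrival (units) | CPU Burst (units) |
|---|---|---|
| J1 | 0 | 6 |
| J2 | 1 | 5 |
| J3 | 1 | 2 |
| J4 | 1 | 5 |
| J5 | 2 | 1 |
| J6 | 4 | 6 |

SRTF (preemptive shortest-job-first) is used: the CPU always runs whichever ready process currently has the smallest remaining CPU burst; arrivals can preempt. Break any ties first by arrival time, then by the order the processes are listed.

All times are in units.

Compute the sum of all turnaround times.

Schedule: | J1 0-1 | J3 1-3 | J5 3-4 | J1 4-9 | J2 9-14 | J4 14-19 | J6 19-25 |
Completion: J1=9  J2=14  J3=3  J4=19  J5=4  J6=25
Turnaround = completion − arrival: J1=9, J2=13, J3=2, J4=18, J5=2, J6=21
Total turnaround = 9 + 13 + 2 + 18 + 2 + 21 = 65

65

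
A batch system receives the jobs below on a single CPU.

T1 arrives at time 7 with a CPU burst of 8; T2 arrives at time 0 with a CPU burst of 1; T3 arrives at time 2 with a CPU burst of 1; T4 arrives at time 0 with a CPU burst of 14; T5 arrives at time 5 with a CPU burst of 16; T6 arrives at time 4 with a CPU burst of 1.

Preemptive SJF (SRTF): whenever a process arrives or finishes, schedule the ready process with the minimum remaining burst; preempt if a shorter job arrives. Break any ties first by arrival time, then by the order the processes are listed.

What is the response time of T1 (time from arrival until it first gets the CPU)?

Schedule: | T2 0-1 | T4 1-2 | T3 2-3 | T4 3-4 | T6 4-5 | T4 5-7 | T1 7-15 | T4 15-25 | T5 25-41 |
Completion: T1=15  T2=1  T3=3  T4=25  T5=41  T6=5
Turnaround (C−A): T1=8  T2=1  T3=1  T4=25  T5=36  T6=1
Response(T1) = first start − arrival = 7 − 7 = 0

0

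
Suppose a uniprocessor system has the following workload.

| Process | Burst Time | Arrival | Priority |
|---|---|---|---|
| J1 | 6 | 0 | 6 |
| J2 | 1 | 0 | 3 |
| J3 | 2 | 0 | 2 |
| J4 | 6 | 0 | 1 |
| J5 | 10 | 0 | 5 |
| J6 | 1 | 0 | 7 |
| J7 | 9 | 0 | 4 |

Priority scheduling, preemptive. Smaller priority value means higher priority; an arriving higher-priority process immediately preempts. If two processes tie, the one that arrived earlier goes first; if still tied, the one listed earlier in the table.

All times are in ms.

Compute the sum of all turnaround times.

138

Timeline: | J4 0-6 | J3 6-8 | J2 8-9 | J7 9-18 | J5 18-28 | J1 28-34 | J6 34-35 |
Completion: J1=34  J2=9  J3=8  J4=6  J5=28  J6=35  J7=18
Turnaround = completion − arrival: J1=34, J2=9, J3=8, J4=6, J5=28, J6=35, J7=18
Total turnaround = 34 + 9 + 8 + 6 + 28 + 35 + 18 = 138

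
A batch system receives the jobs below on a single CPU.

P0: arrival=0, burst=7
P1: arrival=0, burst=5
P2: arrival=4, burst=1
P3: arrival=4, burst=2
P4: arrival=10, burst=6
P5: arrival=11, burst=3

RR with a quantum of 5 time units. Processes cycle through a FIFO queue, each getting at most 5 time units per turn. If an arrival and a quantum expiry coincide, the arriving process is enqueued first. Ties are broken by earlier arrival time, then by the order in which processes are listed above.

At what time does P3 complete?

13

Schedule: | P0 0-5 | P1 5-10 | P2 10-11 | P3 11-13 | P0 13-15 | P4 15-20 | P5 20-23 | P4 23-24 |
Completion: P0=15  P1=10  P2=11  P3=13  P4=24  P5=23
Turnaround (C−A): P0=15  P1=10  P2=7  P3=9  P4=14  P5=12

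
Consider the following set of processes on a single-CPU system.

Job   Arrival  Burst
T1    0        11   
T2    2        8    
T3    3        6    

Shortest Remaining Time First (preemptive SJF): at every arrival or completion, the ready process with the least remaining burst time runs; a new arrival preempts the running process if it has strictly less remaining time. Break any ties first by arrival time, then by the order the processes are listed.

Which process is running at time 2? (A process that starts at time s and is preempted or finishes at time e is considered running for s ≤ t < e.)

T2

Gantt: | T1 0-2 | T2 2-3 | T3 3-9 | T2 9-16 | T1 16-25 |
Completion: T1=25  T2=16  T3=9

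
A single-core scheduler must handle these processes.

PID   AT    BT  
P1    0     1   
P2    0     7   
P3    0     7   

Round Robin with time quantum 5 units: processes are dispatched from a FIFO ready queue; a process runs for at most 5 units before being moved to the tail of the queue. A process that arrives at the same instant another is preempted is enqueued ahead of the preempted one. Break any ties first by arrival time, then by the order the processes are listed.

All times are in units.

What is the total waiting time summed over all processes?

Timeline: | P1 0-1 | P2 1-6 | P3 6-11 | P2 11-13 | P3 13-15 |
Completion: P1=1  P2=13  P3=15
Waiting = turnaround − burst: P1=0, P2=6, P3=8
Total waiting = 0 + 6 + 8 = 14

14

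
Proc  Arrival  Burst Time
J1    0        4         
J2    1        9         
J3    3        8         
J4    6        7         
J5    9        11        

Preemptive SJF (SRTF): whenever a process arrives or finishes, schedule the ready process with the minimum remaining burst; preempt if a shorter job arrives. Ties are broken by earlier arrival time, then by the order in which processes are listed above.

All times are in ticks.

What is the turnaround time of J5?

30

Schedule: | J1 0-4 | J3 4-12 | J4 12-19 | J2 19-28 | J5 28-39 |
Completion: J1=4  J2=28  J3=12  J4=19  J5=39
Turnaround(J5) = completion − arrival = 39 − 9 = 30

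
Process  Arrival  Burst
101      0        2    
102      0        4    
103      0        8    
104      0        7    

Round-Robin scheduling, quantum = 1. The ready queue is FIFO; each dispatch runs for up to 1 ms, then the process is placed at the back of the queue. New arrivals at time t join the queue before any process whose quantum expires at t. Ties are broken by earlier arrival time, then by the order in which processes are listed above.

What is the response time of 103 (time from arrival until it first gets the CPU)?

Gantt: | 101 0-1 | 102 1-2 | 103 2-3 | 104 3-4 | 101 4-5 | 102 5-6 | 103 6-7 | 104 7-8 | 102 8-9 | 103 9-10 | 104 10-11 | 102 11-12 | 103 12-13 | 104 13-14 | 103 14-15 | 104 15-16 | 103 16-17 | 104 17-18 | 103 18-19 | 104 19-20 | 103 20-21 |
Completion: 101=5  102=12  103=21  104=20
Turnaround (C−A): 101=5  102=12  103=21  104=20
Response(103) = first start − arrival = 2 − 0 = 2

2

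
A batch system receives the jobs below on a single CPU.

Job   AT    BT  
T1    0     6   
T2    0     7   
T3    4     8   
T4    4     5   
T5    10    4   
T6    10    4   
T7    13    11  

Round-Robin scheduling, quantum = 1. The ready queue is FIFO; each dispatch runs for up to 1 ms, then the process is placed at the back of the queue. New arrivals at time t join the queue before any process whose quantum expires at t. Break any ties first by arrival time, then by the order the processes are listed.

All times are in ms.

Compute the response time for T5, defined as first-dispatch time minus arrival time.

3

Timeline: | T1 0-1 | T2 1-2 | T1 2-3 | T2 3-4 | T1 4-5 | T3 5-6 | T4 6-7 | T2 7-8 | T1 8-9 | T3 9-10 | T4 10-11 | T2 11-12 | T1 12-13 | T5 13-14 | T6 14-15 | T3 15-16 | T4 16-17 | T2 17-18 | T7 18-19 | T1 19-20 | T5 20-21 | T6 21-22 | T3 22-23 | T4 23-24 | T2 24-25 | T7 25-26 | T5 26-27 | T6 27-28 | T3 28-29 | T4 29-30 | T2 30-31 | T7 31-32 | T5 32-33 | T6 33-34 | T3 34-35 | T7 35-36 | T3 36-37 | T7 37-38 | T3 38-39 | T7 39-45 |
Completion: T1=20  T2=31  T3=39  T4=30  T5=33  T6=34  T7=45
Turnaround (C−A): T1=20  T2=31  T3=35  T4=26  T5=23  T6=24  T7=32
Response(T5) = first start − arrival = 13 − 10 = 3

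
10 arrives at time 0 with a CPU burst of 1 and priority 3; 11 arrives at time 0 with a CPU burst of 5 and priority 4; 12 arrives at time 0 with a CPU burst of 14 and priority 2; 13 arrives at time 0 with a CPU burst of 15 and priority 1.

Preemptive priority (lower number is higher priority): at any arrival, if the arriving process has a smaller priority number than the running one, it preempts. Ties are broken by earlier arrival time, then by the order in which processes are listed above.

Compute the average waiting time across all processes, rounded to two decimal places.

Schedule: | 13 0-15 | 12 15-29 | 10 29-30 | 11 30-35 |
Completion: 10=30  11=35  12=29  13=15
Turnaround (C−A): 10=30  11=35  12=29  13=15
Waiting times: 10=29, 11=30, 12=15, 13=0
Average waiting = (29+30+15+0) / 4 = 74/4 = 18.50

18.50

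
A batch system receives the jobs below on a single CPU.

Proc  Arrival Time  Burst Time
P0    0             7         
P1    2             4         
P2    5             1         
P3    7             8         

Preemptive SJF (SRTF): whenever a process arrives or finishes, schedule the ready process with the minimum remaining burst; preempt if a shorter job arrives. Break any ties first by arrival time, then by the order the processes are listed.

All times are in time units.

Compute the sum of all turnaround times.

31

Schedule: | P0 0-2 | P1 2-6 | P2 6-7 | P0 7-12 | P3 12-20 |
Completion: P0=12  P1=6  P2=7  P3=20
Turnaround = completion − arrival: P0=12, P1=4, P2=2, P3=13
Total turnaround = 12 + 4 + 2 + 13 = 31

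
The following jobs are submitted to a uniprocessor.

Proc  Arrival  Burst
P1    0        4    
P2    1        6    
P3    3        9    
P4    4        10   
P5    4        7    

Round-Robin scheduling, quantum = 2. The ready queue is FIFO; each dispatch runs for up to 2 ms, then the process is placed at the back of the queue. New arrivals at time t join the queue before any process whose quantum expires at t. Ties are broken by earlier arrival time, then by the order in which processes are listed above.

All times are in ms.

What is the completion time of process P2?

22

Timeline: | P1 0-2 | P2 2-4 | P1 4-6 | P3 6-8 | P4 8-10 | P5 10-12 | P2 12-14 | P3 14-16 | P4 16-18 | P5 18-20 | P2 20-22 | P3 22-24 | P4 24-26 | P5 26-28 | P3 28-30 | P4 30-32 | P5 32-33 | P3 33-34 | P4 34-36 |
Completion: P1=6  P2=22  P3=34  P4=36  P5=33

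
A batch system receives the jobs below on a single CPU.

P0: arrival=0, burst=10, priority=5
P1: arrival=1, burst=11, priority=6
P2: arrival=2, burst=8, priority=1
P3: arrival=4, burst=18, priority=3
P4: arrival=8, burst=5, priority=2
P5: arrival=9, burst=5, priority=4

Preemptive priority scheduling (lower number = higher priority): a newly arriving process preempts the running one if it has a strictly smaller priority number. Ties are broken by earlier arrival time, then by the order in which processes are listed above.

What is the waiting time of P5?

24

Gantt: | P0 0-2 | P2 2-10 | P4 10-15 | P3 15-33 | P5 33-38 | P0 38-46 | P1 46-57 |
Completion: P0=46  P1=57  P2=10  P3=33  P4=15  P5=38
Waiting(P5) = turnaround − burst = 29 − 5 = 24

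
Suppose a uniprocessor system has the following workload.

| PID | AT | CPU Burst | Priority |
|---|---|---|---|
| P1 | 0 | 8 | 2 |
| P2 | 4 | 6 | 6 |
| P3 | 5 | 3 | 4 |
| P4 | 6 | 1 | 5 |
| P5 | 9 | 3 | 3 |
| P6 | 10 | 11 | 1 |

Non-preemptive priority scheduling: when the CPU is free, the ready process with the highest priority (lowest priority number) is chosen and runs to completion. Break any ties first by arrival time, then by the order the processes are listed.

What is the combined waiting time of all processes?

Gantt: | P1 0-8 | P3 8-11 | P6 11-22 | P5 22-25 | P4 25-26 | P2 26-32 |
Completion: P1=8  P2=32  P3=11  P4=26  P5=25  P6=22
Turnaround (C−A): P1=8  P2=28  P3=6  P4=20  P5=16  P6=12
Waiting = turnaround − burst: P1=0, P2=22, P3=3, P4=19, P5=13, P6=1
Total waiting = 0 + 22 + 3 + 19 + 13 + 1 = 58

58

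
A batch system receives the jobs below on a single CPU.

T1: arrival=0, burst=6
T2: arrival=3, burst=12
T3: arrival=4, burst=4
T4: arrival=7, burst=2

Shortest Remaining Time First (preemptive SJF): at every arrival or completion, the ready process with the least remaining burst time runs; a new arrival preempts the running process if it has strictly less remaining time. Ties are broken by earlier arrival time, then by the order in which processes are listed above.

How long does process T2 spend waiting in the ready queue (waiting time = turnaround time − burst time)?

Timeline: | T1 0-6 | T3 6-7 | T4 7-9 | T3 9-12 | T2 12-24 |
Completion: T1=6  T2=24  T3=12  T4=9
Turnaround (C−A): T1=6  T2=21  T3=8  T4=2
Waiting(T2) = turnaround − burst = 21 − 12 = 9

9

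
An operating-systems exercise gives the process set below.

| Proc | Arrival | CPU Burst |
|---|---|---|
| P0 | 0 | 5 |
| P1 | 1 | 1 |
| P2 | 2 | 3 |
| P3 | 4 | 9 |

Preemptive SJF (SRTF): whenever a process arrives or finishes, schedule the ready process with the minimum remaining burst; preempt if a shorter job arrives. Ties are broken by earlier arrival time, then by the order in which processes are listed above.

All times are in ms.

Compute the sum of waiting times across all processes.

Timeline: | P0 0-1 | P1 1-2 | P2 2-5 | P0 5-9 | P3 9-18 |
Completion: P0=9  P1=2  P2=5  P3=18
Waiting = turnaround − burst: P0=4, P1=0, P2=0, P3=5
Total waiting = 4 + 0 + 0 + 5 = 9

9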